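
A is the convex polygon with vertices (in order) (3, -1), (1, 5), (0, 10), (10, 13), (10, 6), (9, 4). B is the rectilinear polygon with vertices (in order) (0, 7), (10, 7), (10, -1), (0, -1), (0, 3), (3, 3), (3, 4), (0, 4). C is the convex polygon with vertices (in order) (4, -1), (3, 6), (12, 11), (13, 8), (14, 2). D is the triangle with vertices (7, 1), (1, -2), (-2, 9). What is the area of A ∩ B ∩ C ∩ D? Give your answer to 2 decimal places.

The intersection is the polygon with vertices (3.894,-0.255), (3.236,4.346), (6.226,1.688).
By the shoelace formula its area is 6.00.

6.00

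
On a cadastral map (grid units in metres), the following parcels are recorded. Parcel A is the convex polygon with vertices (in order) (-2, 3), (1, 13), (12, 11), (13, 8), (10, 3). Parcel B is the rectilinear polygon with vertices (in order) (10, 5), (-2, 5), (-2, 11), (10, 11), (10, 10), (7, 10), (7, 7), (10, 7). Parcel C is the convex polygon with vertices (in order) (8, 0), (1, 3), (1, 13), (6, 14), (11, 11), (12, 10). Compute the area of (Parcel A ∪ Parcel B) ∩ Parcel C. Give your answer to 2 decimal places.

88.57

The region (Parcel A ∪ Parcel B) ∩ Parcel C is the polygon with vertices (10.565,11.261), (11,11), (12,10), (9.2,3), (1,3), (1,13).
By the shoelace formula its area is 88.57.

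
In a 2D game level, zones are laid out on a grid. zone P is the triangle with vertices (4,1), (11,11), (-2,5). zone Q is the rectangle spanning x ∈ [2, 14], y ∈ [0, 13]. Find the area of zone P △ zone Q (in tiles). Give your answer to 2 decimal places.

130.05

|zone P| = 44, |zone Q| = 156, |zone P∩zone Q| = 34.9744.
|zone P △ zone Q| = |zone P| + |zone Q| − 2·|zone P∩zone Q| = 44 + 156 − 69.9487 = 130.05.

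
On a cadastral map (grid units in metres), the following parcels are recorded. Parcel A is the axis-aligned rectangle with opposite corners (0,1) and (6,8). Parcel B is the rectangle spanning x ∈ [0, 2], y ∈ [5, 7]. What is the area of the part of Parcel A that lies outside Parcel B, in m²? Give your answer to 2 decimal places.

|Parcel A∩Parcel B|: x∈[0,2], y∈[5,7] → 2·2 = 4.
|Parcel A| = 42.
|Parcel A ∖ Parcel B| = |Parcel A| − |Parcel A∩Parcel B| = 42 − 4 = 38.00.

38.00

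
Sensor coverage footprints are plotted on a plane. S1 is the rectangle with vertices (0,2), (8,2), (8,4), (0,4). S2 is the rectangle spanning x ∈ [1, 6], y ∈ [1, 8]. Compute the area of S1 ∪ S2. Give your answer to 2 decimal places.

41.00

By inclusion–exclusion:
Individual areas: |S1| = 16, |S2| = 35.
|S1∩S2|: x∈[1,6], y∈[2,4] → 5·2 = 10.
|S1 ∪ S2| = 51 − 10 = 41.00.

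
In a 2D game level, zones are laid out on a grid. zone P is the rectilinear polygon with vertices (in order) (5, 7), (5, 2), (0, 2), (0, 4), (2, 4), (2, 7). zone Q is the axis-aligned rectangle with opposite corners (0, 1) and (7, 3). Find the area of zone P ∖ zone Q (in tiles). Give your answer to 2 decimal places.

14.00

|zone P| = 19, |zone P∩zone Q| = 5.
|zone P ∖ zone Q| = |zone P| − |zone P∩zone Q| = 19 − 5 = 14.00.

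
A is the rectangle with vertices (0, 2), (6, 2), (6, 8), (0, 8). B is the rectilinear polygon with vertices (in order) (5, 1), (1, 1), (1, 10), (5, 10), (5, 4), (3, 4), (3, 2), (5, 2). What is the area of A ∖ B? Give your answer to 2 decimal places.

16.00

|A| = 36, |A∩B| = 20.
|A ∖ B| = |A| − |A∩B| = 36 − 20 = 16.00.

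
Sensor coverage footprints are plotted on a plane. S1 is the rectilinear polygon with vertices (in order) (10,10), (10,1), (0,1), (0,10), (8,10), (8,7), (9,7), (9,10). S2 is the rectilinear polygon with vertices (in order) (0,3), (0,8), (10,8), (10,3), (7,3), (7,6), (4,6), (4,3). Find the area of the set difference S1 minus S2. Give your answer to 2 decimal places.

|S1| = 87, |S1∩S2| = 40.
|S1 ∖ S2| = |S1| − |S1∩S2| = 87 − 40 = 47.00.

47.00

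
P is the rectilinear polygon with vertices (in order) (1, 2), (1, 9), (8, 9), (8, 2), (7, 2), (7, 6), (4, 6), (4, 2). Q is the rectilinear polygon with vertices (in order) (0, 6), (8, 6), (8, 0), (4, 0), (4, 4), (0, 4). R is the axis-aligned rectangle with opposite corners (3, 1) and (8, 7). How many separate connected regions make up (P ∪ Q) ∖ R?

2

(P ∪ Q) ∖ R splits into 2 disjoint pieces (area 26, area 4).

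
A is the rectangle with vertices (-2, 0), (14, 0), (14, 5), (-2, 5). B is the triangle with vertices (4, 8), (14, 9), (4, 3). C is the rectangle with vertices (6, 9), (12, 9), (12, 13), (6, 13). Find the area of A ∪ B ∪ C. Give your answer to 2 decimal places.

125.67

By inclusion–exclusion:
Individual areas: |A| = 80, |B| = 25, |C| = 24.
|A∩B| = 3.3333.
|A∩C| = 0 (no overlap).
|B∩C| = 0.
|A∩B∩C| = 0.
|A ∪ B ∪ C| = 129 − 3.3333 + 0 = 125.67.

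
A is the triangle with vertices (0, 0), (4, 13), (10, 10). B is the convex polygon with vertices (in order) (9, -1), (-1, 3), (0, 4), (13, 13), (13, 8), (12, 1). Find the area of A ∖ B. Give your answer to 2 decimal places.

|A| = 45, |A∩B| = 19.642.
|A ∖ B| = |A| − |A∩B| = 45 − 19.642 = 25.36.

25.36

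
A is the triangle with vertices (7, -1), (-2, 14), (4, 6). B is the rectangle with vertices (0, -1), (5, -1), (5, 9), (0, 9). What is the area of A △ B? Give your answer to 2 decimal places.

47.42

|A| = 9, |B| = 50, |A∩B| = 5.7917.
|A △ B| = |A| + |B| − 2·|A∩B| = 9 + 50 − 11.5833 = 47.42.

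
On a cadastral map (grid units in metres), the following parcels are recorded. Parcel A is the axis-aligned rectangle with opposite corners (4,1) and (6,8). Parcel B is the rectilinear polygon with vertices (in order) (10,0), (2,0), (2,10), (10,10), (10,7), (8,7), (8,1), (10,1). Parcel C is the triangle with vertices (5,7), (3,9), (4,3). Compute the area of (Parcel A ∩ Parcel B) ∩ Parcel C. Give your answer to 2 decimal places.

The region (Parcel A ∩ Parcel B) ∩ Parcel C is the polygon with vertices (4,8), (5,7), (4,3).
By the shoelace formula its area is 2.50.

2.50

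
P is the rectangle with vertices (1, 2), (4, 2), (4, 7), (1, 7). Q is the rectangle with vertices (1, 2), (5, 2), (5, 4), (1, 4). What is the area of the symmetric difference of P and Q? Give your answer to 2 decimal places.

11.00

|P∩Q|: x∈[1,4], y∈[2,4] → 3·2 = 6.
|P △ Q| = |P| + |Q| − 2·|P∩Q| = 15 + 8 − 12 = 11.00.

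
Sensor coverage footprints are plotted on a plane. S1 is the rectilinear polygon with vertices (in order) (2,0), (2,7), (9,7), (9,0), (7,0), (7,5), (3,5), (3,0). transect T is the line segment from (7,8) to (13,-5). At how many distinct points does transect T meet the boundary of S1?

The segment meets the boundary at (9,3.667), (7.462,7).

2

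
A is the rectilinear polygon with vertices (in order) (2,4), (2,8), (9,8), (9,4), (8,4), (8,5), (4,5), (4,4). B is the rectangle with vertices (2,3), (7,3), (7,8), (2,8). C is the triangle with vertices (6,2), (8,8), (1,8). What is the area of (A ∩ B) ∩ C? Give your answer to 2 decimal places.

13.80

The region (A ∩ B) ∩ C is the polygon with vertices (7,8), (7,5), (4,5), (4,4.4), (2,6.8), (2,8).
By the shoelace formula its area is 13.80.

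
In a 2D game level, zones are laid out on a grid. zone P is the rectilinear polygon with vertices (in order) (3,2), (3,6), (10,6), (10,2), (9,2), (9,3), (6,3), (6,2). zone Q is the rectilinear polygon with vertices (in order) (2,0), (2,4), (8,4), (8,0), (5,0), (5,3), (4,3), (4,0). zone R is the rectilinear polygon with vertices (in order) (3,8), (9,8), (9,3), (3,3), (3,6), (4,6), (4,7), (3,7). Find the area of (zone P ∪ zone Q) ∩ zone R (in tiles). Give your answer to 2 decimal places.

The region (zone P ∪ zone Q) ∩ zone R is the polygon with vertices (4,6), (9,6), (9,3), (8,3), (3,3), (3,4), (3,6).
By the shoelace formula its area is 18.00.

18.00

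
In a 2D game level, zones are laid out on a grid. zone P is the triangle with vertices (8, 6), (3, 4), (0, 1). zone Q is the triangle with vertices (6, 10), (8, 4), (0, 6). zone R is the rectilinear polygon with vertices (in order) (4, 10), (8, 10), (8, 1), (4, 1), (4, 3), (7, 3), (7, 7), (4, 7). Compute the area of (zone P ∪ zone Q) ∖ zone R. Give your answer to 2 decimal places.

18.17

|zone P ∪ zone Q| = 25.7453.
|(zone P ∪ zone Q) ∩ zone R| = 7.5782.
|(zone P ∪ zone Q) ∖ zone R| = 25.7453 − 7.5782 = 18.17.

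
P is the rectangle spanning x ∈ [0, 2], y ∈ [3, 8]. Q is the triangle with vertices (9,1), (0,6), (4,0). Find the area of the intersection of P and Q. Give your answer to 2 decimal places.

1.89

The intersection is the polygon with vertices (2,3), (0,6), (2,4.889).
By the shoelace formula its area is 1.89.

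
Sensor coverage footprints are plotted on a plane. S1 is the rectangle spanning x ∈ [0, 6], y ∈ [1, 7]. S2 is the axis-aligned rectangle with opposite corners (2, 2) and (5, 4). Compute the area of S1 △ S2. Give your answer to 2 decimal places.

|S1∩S2|: x∈[2,5], y∈[2,4] → 3·2 = 6.
|S1 △ S2| = |S1| + |S2| − 2·|S1∩S2| = 36 + 6 − 12 = 30.00.

30.00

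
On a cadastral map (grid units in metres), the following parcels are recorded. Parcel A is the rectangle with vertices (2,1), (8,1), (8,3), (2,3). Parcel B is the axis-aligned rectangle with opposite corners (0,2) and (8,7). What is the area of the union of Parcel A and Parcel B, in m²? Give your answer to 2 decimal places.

By inclusion–exclusion:
Individual areas: |Parcel A| = 12, |Parcel B| = 40.
|Parcel A∩Parcel B|: x∈[2,8], y∈[2,3] → 6·1 = 6.
|Parcel A ∪ Parcel B| = 52 − 6 = 46.00.

46.00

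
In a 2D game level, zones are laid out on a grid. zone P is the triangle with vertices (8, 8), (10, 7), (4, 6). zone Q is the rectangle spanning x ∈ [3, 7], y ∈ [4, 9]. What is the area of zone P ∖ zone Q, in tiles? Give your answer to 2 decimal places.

|zone P| = 4, |zone P∩zone Q| = 1.5.
|zone P ∖ zone Q| = |zone P| − |zone P∩zone Q| = 4 − 1.5 = 2.50.

2.50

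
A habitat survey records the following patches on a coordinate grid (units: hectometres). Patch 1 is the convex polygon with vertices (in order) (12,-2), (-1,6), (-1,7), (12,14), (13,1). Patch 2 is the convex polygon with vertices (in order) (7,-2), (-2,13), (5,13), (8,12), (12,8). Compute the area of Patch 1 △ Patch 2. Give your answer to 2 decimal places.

81.68

|Patch 1| = 118.5, |Patch 2| = 104, |Patch 1∩Patch 2| = 70.4116.
|Patch 1 △ Patch 2| = |Patch 1| + |Patch 2| − 2·|Patch 1∩Patch 2| = 118.5 + 104 − 140.8233 = 81.68.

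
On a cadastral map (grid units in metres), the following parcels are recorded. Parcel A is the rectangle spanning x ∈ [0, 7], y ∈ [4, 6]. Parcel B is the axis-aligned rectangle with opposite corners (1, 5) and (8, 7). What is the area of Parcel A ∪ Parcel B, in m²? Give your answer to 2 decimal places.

22.00

By inclusion–exclusion:
Individual areas: |Parcel A| = 14, |Parcel B| = 14.
|Parcel A∩Parcel B|: x∈[1,7], y∈[5,6] → 6·1 = 6.
|Parcel A ∪ Parcel B| = 28 − 6 = 22.00.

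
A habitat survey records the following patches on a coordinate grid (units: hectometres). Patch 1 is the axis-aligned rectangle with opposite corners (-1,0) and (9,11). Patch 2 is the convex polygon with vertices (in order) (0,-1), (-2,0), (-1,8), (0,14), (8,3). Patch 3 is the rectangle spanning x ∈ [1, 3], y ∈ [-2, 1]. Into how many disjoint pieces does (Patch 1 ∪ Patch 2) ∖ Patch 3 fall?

(Patch 1 ∪ Patch 2) ∖ Patch 3 is a single connected region.

1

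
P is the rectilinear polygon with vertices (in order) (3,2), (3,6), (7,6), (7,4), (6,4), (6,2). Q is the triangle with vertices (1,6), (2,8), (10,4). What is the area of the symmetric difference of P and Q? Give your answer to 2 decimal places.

|P| = 14, |Q| = 10, |P∩Q| = 3.3056.
|P △ Q| = |P| + |Q| − 2·|P∩Q| = 14 + 10 − 6.6111 = 17.39.

17.39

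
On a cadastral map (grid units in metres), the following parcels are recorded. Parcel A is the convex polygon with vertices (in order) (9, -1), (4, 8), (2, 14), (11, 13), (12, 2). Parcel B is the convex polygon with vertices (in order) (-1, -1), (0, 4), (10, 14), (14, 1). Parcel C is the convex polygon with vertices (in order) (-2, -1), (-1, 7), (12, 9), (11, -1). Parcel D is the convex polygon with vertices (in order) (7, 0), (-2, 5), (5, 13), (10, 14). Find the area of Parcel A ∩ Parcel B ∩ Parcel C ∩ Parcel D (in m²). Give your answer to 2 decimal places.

The intersection is the polygon with vertices (4.118,7.787), (8.824,8.511), (7.402,1.876).
By the shoelace formula its area is 15.10.

15.10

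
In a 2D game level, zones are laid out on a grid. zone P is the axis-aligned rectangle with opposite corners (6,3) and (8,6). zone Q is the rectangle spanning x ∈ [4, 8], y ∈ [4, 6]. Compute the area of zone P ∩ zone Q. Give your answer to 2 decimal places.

4.00

|zone P∩zone Q|: x∈[6,8], y∈[4,6] → 2·2 = 4.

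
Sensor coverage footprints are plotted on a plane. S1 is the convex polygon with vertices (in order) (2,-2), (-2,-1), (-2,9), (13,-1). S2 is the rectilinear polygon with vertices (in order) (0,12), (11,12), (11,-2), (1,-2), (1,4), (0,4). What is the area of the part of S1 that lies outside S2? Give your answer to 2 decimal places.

26.31

|S1| = 82.5, |S1∩S2| = 56.1932.
|S1 ∖ S2| = |S1| − |S1∩S2| = 82.5 − 56.1932 = 26.31.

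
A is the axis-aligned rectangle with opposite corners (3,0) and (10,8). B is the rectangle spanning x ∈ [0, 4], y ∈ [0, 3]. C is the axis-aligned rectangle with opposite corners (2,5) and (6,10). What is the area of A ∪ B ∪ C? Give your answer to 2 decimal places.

By inclusion–exclusion:
Individual areas: |A| = 56, |B| = 12, |C| = 20.
|A∩B|: x∈[3,4], y∈[0,3] → 1·3 = 3.
|A∩C|: x∈[3,6], y∈[5,8] → 3·3 = 9.
|B∩C| = 0 (no overlap).
|A∩B∩C| = 0.
|A ∪ B ∪ C| = 88 − 12 + 0 = 76.00.

76.00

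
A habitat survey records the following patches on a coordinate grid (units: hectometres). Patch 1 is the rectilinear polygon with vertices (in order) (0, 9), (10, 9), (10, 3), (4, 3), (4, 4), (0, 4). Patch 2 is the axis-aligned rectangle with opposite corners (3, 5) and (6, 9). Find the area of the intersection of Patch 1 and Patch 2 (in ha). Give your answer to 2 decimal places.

12.00

The intersection is the polygon with vertices (6,9), (6,5), (3,5), (3,9).
By the shoelace formula its area is 12.00.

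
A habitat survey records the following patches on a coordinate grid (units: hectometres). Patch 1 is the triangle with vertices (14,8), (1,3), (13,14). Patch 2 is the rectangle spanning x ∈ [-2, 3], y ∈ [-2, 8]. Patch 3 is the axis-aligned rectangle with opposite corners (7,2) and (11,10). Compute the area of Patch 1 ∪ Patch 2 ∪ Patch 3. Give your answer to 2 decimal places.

By inclusion–exclusion:
Individual areas: |Patch 1| = 41.5, |Patch 2| = 50, |Patch 3| = 32.
|Patch 1∩Patch 2| = 1.0641.
|Patch 1∩Patch 3| = 14.465.
|Patch 2∩Patch 3| = 0 (no overlap).
|Patch 1∩Patch 2∩Patch 3| = 0.
|Patch 1 ∪ Patch 2 ∪ Patch 3| = 123.5 − 15.5291 + 0 = 107.97.

107.97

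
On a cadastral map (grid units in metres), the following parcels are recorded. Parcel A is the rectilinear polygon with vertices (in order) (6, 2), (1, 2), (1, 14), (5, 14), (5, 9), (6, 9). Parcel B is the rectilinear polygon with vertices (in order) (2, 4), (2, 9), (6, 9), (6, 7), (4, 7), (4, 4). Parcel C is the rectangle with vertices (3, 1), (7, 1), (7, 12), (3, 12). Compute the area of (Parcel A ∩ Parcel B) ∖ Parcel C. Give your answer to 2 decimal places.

5.00

|Parcel A ∩ Parcel B| = 14.
|(Parcel A ∩ Parcel B) ∩ Parcel C| = 9.
|(Parcel A ∩ Parcel B) ∖ Parcel C| = 14 − 9 = 5.00.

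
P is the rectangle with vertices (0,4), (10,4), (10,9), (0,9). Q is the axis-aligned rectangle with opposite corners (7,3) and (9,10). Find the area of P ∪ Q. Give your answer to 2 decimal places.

By inclusion–exclusion:
Individual areas: |P| = 50, |Q| = 14.
|P∩Q|: x∈[7,9], y∈[4,9] → 2·5 = 10.
|P ∪ Q| = 64 − 10 = 54.00.

54.00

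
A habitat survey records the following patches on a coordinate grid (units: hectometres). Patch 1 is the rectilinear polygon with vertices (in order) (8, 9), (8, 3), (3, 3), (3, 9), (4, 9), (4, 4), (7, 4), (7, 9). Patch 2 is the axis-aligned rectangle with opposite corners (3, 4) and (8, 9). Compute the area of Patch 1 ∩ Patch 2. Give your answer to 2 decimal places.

10.00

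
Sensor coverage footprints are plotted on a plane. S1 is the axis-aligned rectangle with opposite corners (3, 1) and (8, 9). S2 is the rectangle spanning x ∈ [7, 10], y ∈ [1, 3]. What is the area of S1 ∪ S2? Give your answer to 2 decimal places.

44.00

By inclusion–exclusion:
Individual areas: |S1| = 40, |S2| = 6.
|S1∩S2|: x∈[7,8], y∈[1,3] → 1·2 = 2.
|S1 ∪ S2| = 46 − 2 = 44.00.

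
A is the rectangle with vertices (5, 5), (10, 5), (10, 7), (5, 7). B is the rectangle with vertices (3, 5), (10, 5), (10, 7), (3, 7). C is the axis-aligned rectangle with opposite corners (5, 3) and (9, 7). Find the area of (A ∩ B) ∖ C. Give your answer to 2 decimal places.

2.00

|A ∩ B| = 10.
|(A ∩ B) ∩ C| = 8.
|(A ∩ B) ∖ C| = 10 − 8 = 2.00.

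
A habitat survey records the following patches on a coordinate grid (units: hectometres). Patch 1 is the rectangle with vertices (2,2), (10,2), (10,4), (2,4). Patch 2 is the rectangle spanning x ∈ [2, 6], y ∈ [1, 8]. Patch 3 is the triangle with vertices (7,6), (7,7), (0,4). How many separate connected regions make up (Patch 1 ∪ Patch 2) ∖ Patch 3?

2

(Patch 1 ∪ Patch 2) ∖ Patch 3 splits into 2 disjoint pieces (area 24.5714, area 9.1429).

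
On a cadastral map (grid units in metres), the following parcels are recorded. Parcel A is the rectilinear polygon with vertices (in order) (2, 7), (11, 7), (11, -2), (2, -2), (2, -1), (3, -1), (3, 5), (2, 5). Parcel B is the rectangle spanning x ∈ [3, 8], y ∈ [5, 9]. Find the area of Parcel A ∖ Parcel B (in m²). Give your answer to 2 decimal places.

|Parcel A| = 75, |Parcel A∩Parcel B| = 10.
|Parcel A ∖ Parcel B| = |Parcel A| − |Parcel A∩Parcel B| = 75 − 10 = 65.00.

65.00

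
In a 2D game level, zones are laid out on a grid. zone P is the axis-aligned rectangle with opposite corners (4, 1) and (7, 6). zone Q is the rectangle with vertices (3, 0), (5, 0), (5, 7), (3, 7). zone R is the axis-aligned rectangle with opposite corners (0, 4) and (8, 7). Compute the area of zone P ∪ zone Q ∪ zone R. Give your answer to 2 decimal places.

By inclusion–exclusion:
Individual areas: |zone P| = 15, |zone Q| = 14, |zone R| = 24.
|zone P∩zone Q|: x∈[4,5], y∈[1,6] → 1·5 = 5.
|zone P∩zone R|: x∈[4,7], y∈[4,6] → 3·2 = 6.
|zone Q∩zone R|: x∈[3,5], y∈[4,7] → 2·3 = 6.
|zone P∩zone Q∩zone R| = 2.
|zone P ∪ zone Q ∪ zone R| = 53 − 17 + 2 = 38.00.

38.00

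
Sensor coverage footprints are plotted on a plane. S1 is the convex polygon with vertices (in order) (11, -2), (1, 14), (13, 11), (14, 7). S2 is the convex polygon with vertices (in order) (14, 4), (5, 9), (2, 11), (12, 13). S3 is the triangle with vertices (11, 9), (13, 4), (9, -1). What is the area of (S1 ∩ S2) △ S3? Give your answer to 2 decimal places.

|S1 ∩ S2| = 43.5657.
|(S1 ∩ S2) ∩ S3| = 3.8571.
|(S1 ∩ S2) △ S3| = 43.5657 + 15 − 7.7143 = 50.85.

50.85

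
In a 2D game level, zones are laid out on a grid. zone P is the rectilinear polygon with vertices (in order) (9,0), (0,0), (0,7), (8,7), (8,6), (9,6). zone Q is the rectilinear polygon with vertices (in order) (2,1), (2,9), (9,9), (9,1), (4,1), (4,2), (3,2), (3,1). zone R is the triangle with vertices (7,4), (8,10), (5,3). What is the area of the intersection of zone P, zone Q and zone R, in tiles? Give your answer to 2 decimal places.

4.32

The intersection is the polygon with vertices (7.5,7), (7,4), (5,3), (6.714,7).
By the shoelace formula its area is 4.32.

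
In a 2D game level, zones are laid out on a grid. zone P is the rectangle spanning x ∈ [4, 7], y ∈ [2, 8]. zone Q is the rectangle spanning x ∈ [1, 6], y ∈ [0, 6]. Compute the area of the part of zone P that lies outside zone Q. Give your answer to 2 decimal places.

|zone P∩zone Q|: x∈[4,6], y∈[2,6] → 2·4 = 8.
|zone P| = 18.
|zone P ∖ zone Q| = |zone P| − |zone P∩zone Q| = 18 − 8 = 10.00.

10.00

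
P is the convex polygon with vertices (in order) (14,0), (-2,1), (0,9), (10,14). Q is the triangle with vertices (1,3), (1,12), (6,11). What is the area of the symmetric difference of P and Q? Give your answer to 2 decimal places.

|P| = 145, |Q| = 22.5, |P∩Q| = 18.0357.
|P △ Q| = |P| + |Q| − 2·|P∩Q| = 145 + 22.5 − 36.0714 = 131.43.

131.43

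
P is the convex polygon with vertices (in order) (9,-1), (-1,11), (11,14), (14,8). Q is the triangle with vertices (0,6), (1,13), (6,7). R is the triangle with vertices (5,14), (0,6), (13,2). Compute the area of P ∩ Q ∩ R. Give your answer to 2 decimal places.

9.89

The intersection is the polygon with vertices (6,7), (2.78,6.463), (1.357,8.171), (2.929,10.686).
By the shoelace formula its area is 9.89.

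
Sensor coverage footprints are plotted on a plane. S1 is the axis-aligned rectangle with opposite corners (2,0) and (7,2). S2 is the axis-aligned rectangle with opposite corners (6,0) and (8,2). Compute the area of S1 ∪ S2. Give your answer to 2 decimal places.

12.00

By inclusion–exclusion:
Individual areas: |S1| = 10, |S2| = 4.
|S1∩S2|: x∈[6,7], y∈[0,2] → 1·2 = 2.
|S1 ∪ S2| = 14 − 2 = 12.00.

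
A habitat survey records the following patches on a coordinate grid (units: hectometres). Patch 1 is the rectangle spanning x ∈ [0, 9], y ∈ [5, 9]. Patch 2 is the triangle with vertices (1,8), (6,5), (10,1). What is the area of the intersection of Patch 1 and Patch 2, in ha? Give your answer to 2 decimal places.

The intersection is the polygon with vertices (4.857,5), (1,8), (6,5).
By the shoelace formula its area is 1.71.

1.71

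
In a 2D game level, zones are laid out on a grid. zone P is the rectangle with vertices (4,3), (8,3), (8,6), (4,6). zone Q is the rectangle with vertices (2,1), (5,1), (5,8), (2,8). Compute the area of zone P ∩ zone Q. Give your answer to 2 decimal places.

3.00

|zone P∩zone Q|: x∈[4,5], y∈[3,6] → 1·3 = 3.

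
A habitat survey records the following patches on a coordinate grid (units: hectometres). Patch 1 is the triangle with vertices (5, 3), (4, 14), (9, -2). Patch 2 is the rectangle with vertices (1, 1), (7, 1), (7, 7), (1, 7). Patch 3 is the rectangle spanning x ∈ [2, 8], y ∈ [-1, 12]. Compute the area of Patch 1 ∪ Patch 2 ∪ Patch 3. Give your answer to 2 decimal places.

85.42

By inclusion–exclusion:
Individual areas: |Patch 1| = 19.5, |Patch 2| = 36, |Patch 3| = 78.
|Patch 1∩Patch 2| = 10.071.
|Patch 1∩Patch 3| = 18.0818.
|Patch 2∩Patch 3|: x∈[2,7], y∈[1,7] → 5·6 = 30.
|Patch 1∩Patch 2∩Patch 3| = 10.071.
|Patch 1 ∪ Patch 2 ∪ Patch 3| = 133.5 − 58.1528 + 10.071 = 85.42.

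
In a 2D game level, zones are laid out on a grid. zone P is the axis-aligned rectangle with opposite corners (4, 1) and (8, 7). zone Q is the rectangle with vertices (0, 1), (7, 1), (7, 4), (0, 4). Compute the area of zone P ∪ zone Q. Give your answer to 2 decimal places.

By inclusion–exclusion:
Individual areas: |zone P| = 24, |zone Q| = 21.
|zone P∩zone Q|: x∈[4,7], y∈[1,4] → 3·3 = 9.
|zone P ∪ zone Q| = 45 − 9 = 36.00.

36.00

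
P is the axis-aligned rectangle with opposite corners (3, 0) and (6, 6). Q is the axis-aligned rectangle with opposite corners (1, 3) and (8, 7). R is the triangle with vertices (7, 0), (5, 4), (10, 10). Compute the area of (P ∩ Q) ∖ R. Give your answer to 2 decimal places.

7.65

|P ∩ Q| = 9.
|(P ∩ Q) ∩ R| = 1.35.
|(P ∩ Q) ∖ R| = 9 − 1.35 = 7.65.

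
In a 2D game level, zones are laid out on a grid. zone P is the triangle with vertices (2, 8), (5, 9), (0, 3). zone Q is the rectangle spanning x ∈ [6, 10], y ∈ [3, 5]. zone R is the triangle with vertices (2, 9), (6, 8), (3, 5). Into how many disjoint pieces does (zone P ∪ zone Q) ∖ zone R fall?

(zone P ∪ zone Q) ∖ zone R splits into 3 disjoint pieces (area 3.7308, area 0.2882, area 8).

3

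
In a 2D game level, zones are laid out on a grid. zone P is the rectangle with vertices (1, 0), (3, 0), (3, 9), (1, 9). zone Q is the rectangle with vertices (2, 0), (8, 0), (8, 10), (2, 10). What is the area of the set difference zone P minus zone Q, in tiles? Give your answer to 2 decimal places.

|zone P∩zone Q|: x∈[2,3], y∈[0,9] → 1·9 = 9.
|zone P| = 18.
|zone P ∖ zone Q| = |zone P| − |zone P∩zone Q| = 18 − 9 = 9.00.

9.00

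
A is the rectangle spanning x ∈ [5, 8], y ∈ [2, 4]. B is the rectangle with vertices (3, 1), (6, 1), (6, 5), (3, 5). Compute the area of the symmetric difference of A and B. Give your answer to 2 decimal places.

14.00

|A∩B|: x∈[5,6], y∈[2,4] → 1·2 = 2.
|A △ B| = |A| + |B| − 2·|A∩B| = 6 + 12 − 4 = 14.00.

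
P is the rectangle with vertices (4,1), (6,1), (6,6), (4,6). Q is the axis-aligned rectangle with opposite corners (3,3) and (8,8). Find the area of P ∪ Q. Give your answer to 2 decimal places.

By inclusion–exclusion:
Individual areas: |P| = 10, |Q| = 25.
|P∩Q|: x∈[4,6], y∈[3,6] → 2·3 = 6.
|P ∪ Q| = 35 − 6 = 29.00.

29.00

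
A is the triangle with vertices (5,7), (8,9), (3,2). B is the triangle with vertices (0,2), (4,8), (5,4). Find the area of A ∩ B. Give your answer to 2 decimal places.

The intersection is the polygon with vertices (4.2,3.68), (3.571,3.429), (4.538,5.846), (4.852,4.593).
By the shoelace formula its area is 1.19.

1.19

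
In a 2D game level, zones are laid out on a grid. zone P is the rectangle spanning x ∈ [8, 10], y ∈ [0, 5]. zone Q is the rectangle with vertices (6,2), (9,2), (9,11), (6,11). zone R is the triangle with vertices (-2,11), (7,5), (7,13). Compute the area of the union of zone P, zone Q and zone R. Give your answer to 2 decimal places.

By inclusion–exclusion:
Individual areas: |zone P| = 10, |zone Q| = 27, |zone R| = 36.
|zone P∩zone Q|: x∈[8,9], y∈[2,5] → 1·3 = 3.
|zone P∩zone R| = 0.
|zone Q∩zone R| = 5.6667.
|zone P∩zone Q∩zone R| = 0.
|zone P ∪ zone Q ∪ zone R| = 73 − 8.6667 + 0 = 64.33.

64.33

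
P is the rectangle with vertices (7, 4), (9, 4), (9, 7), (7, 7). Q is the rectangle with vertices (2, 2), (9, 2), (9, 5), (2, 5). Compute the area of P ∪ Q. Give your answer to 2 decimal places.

By inclusion–exclusion:
Individual areas: |P| = 6, |Q| = 21.
|P∩Q|: x∈[7,9], y∈[4,5] → 2·1 = 2.
|P ∪ Q| = 27 − 2 = 25.00.

25.00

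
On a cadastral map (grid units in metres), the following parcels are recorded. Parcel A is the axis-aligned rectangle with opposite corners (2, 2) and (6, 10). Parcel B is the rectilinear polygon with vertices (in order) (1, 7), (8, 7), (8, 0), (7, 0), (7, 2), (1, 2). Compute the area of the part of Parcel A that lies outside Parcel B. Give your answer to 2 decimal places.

|Parcel A| = 32, |Parcel A∩Parcel B| = 20.
|Parcel A ∖ Parcel B| = |Parcel A| − |Parcel A∩Parcel B| = 32 − 20 = 12.00.

12.00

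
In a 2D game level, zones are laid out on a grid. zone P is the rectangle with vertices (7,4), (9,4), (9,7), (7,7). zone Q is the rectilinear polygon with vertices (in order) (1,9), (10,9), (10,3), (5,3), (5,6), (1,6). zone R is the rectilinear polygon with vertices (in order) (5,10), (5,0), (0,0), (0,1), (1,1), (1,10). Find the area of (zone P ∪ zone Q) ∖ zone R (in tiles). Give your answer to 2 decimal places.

30.00

|zone P ∪ zone Q| = 42.
|(zone P ∪ zone Q) ∩ zone R| = 12.
|(zone P ∪ zone Q) ∖ zone R| = 42 − 12 = 30.00.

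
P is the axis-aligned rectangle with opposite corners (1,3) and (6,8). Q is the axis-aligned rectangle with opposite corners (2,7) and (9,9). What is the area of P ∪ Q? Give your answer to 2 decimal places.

35.00

By inclusion–exclusion:
Individual areas: |P| = 25, |Q| = 14.
|P∩Q|: x∈[2,6], y∈[7,8] → 4·1 = 4.
|P ∪ Q| = 39 − 4 = 35.00.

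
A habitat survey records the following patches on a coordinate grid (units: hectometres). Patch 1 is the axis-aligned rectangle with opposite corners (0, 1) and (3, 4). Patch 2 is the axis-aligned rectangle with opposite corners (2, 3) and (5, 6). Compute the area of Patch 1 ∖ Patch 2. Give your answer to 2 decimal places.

|Patch 1∩Patch 2|: x∈[2,3], y∈[3,4] → 1·1 = 1.
|Patch 1| = 9.
|Patch 1 ∖ Patch 2| = |Patch 1| − |Patch 1∩Patch 2| = 9 − 1 = 8.00.

8.00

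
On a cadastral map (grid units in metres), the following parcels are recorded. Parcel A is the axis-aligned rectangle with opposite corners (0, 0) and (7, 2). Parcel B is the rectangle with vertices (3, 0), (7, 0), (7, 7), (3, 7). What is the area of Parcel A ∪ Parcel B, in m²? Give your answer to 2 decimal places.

By inclusion–exclusion:
Individual areas: |Parcel A| = 14, |Parcel B| = 28.
|Parcel A∩Parcel B|: x∈[3,7], y∈[0,2] → 4·2 = 8.
|Parcel A ∪ Parcel B| = 42 − 8 = 34.00.

34.00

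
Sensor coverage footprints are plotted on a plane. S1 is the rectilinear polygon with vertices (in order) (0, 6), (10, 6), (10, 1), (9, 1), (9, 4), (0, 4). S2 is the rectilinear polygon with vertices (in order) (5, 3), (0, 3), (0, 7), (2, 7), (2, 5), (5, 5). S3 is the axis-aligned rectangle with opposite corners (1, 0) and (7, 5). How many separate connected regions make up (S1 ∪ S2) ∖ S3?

1

(S1 ∪ S2) ∖ S3 is a single connected region.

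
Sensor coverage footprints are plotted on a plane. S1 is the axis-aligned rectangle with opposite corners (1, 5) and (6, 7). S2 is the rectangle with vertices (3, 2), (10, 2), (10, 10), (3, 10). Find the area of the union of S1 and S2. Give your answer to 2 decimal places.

60.00

By inclusion–exclusion:
Individual areas: |S1| = 10, |S2| = 56.
|S1∩S2|: x∈[3,6], y∈[5,7] → 3·2 = 6.
|S1 ∪ S2| = 66 − 6 = 60.00.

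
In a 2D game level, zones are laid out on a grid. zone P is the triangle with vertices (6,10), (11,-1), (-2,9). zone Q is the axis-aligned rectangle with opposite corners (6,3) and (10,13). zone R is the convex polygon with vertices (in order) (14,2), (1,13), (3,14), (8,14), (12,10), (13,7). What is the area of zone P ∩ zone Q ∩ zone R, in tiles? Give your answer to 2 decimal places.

The intersection is the polygon with vertices (6,10), (6.909,8), (6,8.769).
By the shoelace formula its area is 0.56.

0.56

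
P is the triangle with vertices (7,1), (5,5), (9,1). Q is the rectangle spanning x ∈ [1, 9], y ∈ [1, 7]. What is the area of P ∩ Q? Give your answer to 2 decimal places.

The intersection is the polygon with vertices (5,5), (9,1), (7,1).
By the shoelace formula its area is 4.00.

4.00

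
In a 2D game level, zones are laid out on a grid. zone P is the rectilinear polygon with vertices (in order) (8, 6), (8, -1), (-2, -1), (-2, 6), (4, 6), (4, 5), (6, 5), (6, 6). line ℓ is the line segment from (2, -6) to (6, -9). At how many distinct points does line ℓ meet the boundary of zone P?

The segment lies entirely outside zone P and never meets its boundary.

0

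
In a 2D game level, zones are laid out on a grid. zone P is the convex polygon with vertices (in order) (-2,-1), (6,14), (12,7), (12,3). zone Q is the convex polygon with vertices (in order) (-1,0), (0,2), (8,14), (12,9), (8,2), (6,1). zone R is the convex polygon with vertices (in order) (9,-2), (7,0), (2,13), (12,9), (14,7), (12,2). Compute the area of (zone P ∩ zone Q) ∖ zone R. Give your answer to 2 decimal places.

|zone P ∩ zone Q| = 73.022.
|(zone P ∩ zone Q) ∩ zone R| = 42.35.
|(zone P ∩ zone Q) ∖ zone R| = 73.022 − 42.35 = 30.67.

30.67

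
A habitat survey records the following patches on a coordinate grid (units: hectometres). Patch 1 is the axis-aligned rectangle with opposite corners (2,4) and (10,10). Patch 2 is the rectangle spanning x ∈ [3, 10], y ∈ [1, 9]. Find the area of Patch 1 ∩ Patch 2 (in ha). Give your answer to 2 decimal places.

35.00

|Patch 1∩Patch 2|: x∈[3,10], y∈[4,9] → 7·5 = 35.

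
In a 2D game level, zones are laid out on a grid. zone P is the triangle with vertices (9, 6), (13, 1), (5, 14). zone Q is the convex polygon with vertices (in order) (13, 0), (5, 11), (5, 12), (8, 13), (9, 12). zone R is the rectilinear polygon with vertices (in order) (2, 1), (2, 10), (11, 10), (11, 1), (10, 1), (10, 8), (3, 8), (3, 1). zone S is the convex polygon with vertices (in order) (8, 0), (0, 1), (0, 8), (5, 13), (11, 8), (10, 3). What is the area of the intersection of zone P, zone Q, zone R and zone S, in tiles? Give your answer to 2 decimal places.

1.53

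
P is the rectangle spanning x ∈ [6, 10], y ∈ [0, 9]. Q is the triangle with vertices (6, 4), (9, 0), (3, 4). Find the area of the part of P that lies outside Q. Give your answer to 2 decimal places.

33.00

|P| = 36, |P∩Q| = 3.
|P ∖ Q| = |P| − |P∩Q| = 36 − 3 = 33.00.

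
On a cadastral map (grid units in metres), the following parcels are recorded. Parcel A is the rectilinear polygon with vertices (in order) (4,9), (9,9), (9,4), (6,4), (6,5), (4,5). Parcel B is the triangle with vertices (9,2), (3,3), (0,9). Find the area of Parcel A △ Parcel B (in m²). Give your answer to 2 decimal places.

|Parcel A| = 23, |Parcel B| = 16.5, |Parcel A∩Parcel B| = 0.5794.
|Parcel A △ Parcel B| = |Parcel A| + |Parcel B| − 2·|Parcel A∩Parcel B| = 23 + 16.5 − 1.1587 = 38.34.

38.34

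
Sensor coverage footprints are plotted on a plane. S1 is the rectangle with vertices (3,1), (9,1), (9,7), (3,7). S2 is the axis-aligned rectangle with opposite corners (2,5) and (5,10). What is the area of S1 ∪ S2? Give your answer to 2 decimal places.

By inclusion–exclusion:
Individual areas: |S1| = 36, |S2| = 15.
|S1∩S2|: x∈[3,5], y∈[5,7] → 2·2 = 4.
|S1 ∪ S2| = 51 − 4 = 47.00.

47.00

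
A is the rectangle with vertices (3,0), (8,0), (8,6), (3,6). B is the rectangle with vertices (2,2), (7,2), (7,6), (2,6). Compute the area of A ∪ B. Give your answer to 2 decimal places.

By inclusion–exclusion:
Individual areas: |A| = 30, |B| = 20.
|A∩B|: x∈[3,7], y∈[2,6] → 4·4 = 16.
|A ∪ B| = 50 − 16 = 34.00.

34.00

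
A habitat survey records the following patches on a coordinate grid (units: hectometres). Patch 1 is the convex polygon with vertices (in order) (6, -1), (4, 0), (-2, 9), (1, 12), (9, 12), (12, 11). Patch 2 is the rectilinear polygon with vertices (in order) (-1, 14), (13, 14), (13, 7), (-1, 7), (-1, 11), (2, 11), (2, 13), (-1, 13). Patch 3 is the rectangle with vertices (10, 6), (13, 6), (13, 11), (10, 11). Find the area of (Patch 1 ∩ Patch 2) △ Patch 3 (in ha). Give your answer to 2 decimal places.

|Patch 1 ∩ Patch 2| = 55.9167.
|(Patch 1 ∩ Patch 2) ∩ Patch 3| = 4.
|(Patch 1 ∩ Patch 2) △ Patch 3| = 55.9167 + 15 − 8 = 62.92.

62.92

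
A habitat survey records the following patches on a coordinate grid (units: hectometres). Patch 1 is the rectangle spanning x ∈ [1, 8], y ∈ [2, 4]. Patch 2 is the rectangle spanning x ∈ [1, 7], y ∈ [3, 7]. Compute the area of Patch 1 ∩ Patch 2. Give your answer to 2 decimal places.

6.00

|Patch 1∩Patch 2|: x∈[1,7], y∈[3,4] → 6·1 = 6.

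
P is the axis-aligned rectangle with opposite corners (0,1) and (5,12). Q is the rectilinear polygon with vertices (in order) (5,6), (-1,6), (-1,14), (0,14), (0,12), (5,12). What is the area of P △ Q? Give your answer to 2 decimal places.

|P| = 55, |Q| = 38, |P∩Q| = 30.
|P △ Q| = |P| + |Q| − 2·|P∩Q| = 55 + 38 − 60 = 33.00.

33.00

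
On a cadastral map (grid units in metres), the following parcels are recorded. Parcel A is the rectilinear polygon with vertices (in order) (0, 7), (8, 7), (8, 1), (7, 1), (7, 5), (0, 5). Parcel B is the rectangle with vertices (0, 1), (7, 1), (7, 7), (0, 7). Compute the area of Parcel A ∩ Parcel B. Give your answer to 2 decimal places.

14.00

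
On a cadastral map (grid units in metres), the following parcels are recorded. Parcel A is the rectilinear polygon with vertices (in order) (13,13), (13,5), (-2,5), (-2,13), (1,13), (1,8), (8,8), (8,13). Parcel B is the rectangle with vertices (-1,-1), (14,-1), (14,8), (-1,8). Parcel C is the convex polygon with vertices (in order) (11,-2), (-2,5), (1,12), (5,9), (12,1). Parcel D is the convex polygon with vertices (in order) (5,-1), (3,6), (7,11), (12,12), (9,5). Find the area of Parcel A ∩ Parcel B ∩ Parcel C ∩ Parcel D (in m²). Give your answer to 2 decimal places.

The intersection is the polygon with vertices (5.875,8), (8.5,5), (3.286,5), (3,6), (4.6,8).
By the shoelace formula its area is 10.82.

10.82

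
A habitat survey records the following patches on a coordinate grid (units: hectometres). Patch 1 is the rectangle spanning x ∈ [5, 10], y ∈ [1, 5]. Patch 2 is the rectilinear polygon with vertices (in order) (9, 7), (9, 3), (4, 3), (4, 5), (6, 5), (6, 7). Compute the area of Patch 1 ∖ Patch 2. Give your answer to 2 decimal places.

12.00

|Patch 1| = 20, |Patch 1∩Patch 2| = 8.
|Patch 1 ∖ Patch 2| = |Patch 1| − |Patch 1∩Patch 2| = 20 − 8 = 12.00.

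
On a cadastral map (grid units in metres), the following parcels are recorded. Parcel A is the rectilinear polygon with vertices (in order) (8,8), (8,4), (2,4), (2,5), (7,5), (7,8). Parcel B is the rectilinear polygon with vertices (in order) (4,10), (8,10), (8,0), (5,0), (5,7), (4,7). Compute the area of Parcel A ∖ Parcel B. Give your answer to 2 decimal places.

|Parcel A| = 9, |Parcel A∩Parcel B| = 6.
|Parcel A ∖ Parcel B| = |Parcel A| − |Parcel A∩Parcel B| = 9 − 6 = 3.00.

3.00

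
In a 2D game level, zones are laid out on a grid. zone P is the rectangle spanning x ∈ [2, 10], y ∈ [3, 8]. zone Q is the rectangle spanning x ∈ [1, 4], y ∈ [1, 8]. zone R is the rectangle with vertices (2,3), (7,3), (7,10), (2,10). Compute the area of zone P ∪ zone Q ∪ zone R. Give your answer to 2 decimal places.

61.00

By inclusion–exclusion:
Individual areas: |zone P| = 40, |zone Q| = 21, |zone R| = 35.
|zone P∩zone Q|: x∈[2,4], y∈[3,8] → 2·5 = 10.
|zone P∩zone R|: x∈[2,7], y∈[3,8] → 5·5 = 25.
|zone Q∩zone R|: x∈[2,4], y∈[3,8] → 2·5 = 10.
|zone P∩zone Q∩zone R| = 10.
|zone P ∪ zone Q ∪ zone R| = 96 − 45 + 10 = 61.00.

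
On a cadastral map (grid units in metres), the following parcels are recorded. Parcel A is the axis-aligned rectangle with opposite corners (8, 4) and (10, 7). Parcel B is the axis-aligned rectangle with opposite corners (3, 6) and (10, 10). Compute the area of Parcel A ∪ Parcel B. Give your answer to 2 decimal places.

32.00

By inclusion–exclusion:
Individual areas: |Parcel A| = 6, |Parcel B| = 28.
|Parcel A∩Parcel B|: x∈[8,10], y∈[6,7] → 2·1 = 2.
|Parcel A ∪ Parcel B| = 34 − 2 = 32.00.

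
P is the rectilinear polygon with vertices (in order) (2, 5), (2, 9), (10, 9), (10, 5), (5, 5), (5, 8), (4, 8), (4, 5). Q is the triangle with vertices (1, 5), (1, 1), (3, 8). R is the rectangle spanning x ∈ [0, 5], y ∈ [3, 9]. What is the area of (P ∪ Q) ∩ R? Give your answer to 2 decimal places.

|P ∪ Q| = 32.0357.
|(P ∪ Q) ∩ R| = 11.46.

11.46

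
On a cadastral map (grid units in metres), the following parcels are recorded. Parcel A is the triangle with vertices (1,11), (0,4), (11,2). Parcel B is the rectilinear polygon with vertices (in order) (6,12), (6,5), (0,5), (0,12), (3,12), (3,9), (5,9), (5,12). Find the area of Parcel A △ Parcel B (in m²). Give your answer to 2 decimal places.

32.90

|Parcel A| = 39.5, |Parcel B| = 36, |Parcel A∩Parcel B| = 21.2992.
|Parcel A △ Parcel B| = |Parcel A| + |Parcel B| − 2·|Parcel A∩Parcel B| = 39.5 + 36 − 42.5984 = 32.90.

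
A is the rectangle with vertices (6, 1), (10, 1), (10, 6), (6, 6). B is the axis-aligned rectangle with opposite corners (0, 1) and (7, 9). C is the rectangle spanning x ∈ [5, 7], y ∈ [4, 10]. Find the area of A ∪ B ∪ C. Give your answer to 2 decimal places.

73.00

By inclusion–exclusion:
Individual areas: |A| = 20, |B| = 56, |C| = 12.
|A∩B|: x∈[6,7], y∈[1,6] → 1·5 = 5.
|A∩C|: x∈[6,7], y∈[4,6] → 1·2 = 2.
|B∩C|: x∈[5,7], y∈[4,9] → 2·5 = 10.
|A∩B∩C| = 2.
|A ∪ B ∪ C| = 88 − 17 + 2 = 73.00.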